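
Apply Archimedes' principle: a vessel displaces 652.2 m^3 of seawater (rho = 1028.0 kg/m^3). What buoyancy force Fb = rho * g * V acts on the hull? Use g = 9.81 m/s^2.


Formula: Fb = rho * g * V
Substituting: Fb = 1028.0 * 9.81 * 652.2
Intermediate: 1028.0 * 9.81 = 10084.68
Result: Fb = 10084.68 * 652.2 ≈ 6577200 N (5 s.f.)

6577200 N


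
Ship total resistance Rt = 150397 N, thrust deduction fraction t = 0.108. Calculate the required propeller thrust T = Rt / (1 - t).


Formula: T = Rt / (1 - t)
Step 1 — (1 - t) = 1 - 0.108 = 0.892
Step 2 — T = 150397 / 0.892 ≈ 168610 N (5 s.f.)

168610 N


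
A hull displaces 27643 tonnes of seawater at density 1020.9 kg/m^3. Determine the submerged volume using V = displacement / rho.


Formula: V = mass / rho
Step 1 — convert tonnes to kg: 27643 t * 1000 = 27643000 kg
Step 2 — V = 27643000 / 1020.9 ≈ 27077 m^3 (5 s.f.)

27077 m^3


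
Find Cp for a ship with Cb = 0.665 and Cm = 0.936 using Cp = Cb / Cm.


Formula: Cp = Cb / Cm
Substituting: Cp = 0.665 / 0.936
Result: Cp ≈ 0.71047 (5 s.f.)

0.71047


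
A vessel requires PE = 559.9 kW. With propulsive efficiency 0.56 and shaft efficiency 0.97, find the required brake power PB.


Formula: PB = PE / (eta_D * eta_S)
Step 1 — combined efficiency = eta_D * eta_S = 0.56 * 0.97 = 0.5432
Step 2 — PB = 559.9 / 0.5432 ≈ 1030.7 kW (5 s.f.)

1030.7 kW


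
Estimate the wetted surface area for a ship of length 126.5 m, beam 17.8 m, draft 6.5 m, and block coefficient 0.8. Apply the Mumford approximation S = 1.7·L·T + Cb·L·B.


Formula: S = 1.7*L*T + V/T with V = Cb*L*B*T, i.e. S = L * (1.7*T + Cb*B)
Step 1 — 1.7*T = 1.7 * 6.5 = 11.05 m
Step 2 — Cb*B = 0.8 * 17.8 = 14.24 m
Step 3 — 1.7*T + Cb*B = 11.05 + 14.24 = 25.29 m
Step 4 — S = 126.5 * 25.29 ≈ 3199.2 m^2 (5 s.f.)

3199.2 m^2


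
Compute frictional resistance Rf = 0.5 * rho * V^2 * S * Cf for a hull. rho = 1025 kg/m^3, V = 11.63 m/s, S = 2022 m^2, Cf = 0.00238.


Formula: Rf = 0.5 * rho * V^2 * S * Cf
Step 1 — V^2 = 11.63^2 = 135.2569
Step 2 — 0.5 * rho * V^2 = 0.5 * 1025 * 135.2569 = 69319.16125
Step 3 — Rf = 69319.16125 * 2022 * 0.00238 ≈ 333590 N (5 s.f.)

333590 N


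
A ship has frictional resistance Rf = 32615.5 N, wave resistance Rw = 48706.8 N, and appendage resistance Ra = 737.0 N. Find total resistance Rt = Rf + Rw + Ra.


Formula: Rt = Rf + Rw + Ra
Substituting: Rt = 32615.5 + 48706.8 + 737.0
Result: Rt = 82059.3 N

82059.3 N


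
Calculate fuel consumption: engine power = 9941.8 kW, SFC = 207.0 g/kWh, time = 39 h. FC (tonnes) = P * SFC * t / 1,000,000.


Formula: FC (tonnes) = P * SFC * t / 1,000,000
Step 1 — P * SFC * t = 9941.8 * 207.0 * 39 = 80260151.4 g
Step 2 — FC (tonnes) = 80260151.4 / 1,000,000 ≈ 80.260 tonnes (5 s.f.)

80.260 tonnes


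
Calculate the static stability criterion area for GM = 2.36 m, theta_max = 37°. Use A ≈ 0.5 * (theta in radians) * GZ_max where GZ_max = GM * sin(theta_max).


Formula: GZ_max = GM * sin(theta); Area = 0.5 * theta_rad * GZ_max
Step 1 — GZ_max = 2.36 * sin(37°) = 2.36 * 0.601815 = 1.420283 m
Step 2 — theta_rad = 37 * pi/180 = 0.645772 rad
Step 3 — Area = 0.5 * 0.645772 * 1.420283 ≈ 0.45859 m·rad (5 s.f.)

0.45859 m·rad


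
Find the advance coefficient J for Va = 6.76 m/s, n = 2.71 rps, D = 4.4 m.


Formula: J = Va / (n * D)
Step 1 — n * D = 2.71 * 4.4 = 11.924
Step 2 — J = 6.76 / 11.924 ≈ 0.56692 (5 s.f.)

0.56692


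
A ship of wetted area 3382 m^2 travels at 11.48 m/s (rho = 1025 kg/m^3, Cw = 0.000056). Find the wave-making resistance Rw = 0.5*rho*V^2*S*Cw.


Formula: Rw = 0.5 * rho * V^2 * S * Cw
Step 1 — V^2 = 11.48^2 = 131.7904
Step 2 — 0.5 * rho * V^2 = 0.5 * 1025 * 131.7904 = 67542.58
Step 3 — Rw = 67542.58 * 3382 * 0.000056 ≈ 12792 N (5 s.f.)

12792 N


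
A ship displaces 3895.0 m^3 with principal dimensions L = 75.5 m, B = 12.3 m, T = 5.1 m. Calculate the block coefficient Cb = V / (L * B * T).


Formula: Cb = V / (L * B * T)
Step 1 — L * B * T = 75.5 * 12.3 * 5.1 = 4736.115 m^3
Step 2 — Cb = 3895.0 / 4736.115 ≈ 0.82240 (5 s.f.)

0.82240


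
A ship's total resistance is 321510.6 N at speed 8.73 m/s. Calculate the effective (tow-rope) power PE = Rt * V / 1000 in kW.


Formula: PE = Rt * V / 1000 (kW)
Step 1 — PE (W) = 321510.6 * 8.73 = 2806787.538 W
Step 2 — PE (kW) = 2806787.538 / 1000 ≈ 2806.8 kW (5 s.f.)

2806.8 kW


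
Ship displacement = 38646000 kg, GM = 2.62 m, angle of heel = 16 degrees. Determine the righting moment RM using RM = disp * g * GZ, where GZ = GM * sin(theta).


Formula: GZ = GM * sin(theta); RM = disp * g * GZ
Step 1 — GZ = 2.62 * sin(16°) = 2.62 * 0.275637 = 0.722169 m
Step 2 — RM = 38646000 * 9.81 * 0.722169 ≈ 273790000 N·m (5 s.f.)

273790000 N·m


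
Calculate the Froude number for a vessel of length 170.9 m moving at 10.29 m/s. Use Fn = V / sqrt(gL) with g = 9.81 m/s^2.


Formula: Fn = V / sqrt(g * L)
Step 1 — g * L = 9.81 * 170.9 = 1676.529
Step 2 — sqrt(g * L) = sqrt(1676.529) = 40.945439
Step 3 — Fn = 10.29 / 40.945439 ≈ 0.25131 (5 s.f.)

0.25131


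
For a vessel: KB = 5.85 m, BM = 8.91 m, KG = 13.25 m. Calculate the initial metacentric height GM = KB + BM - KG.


Formula: GM = KB + BM - KG
Step 1 — KM = KB + BM = 5.85 + 8.91 = 14.76 m
Step 2 — GM = KM - KG = 14.76 - 13.25 = 1.51 m

1.51 m


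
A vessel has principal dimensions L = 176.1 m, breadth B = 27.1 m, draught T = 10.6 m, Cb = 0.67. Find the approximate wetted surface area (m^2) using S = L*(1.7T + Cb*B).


Formula: S = 1.7*L*T + V/T with V = Cb*L*B*T, i.e. S = L * (1.7*T + Cb*B)
Step 1 — 1.7*T = 1.7 * 10.6 = 18.02 m
Step 2 — Cb*B = 0.67 * 27.1 = 18.157 m
Step 3 — 1.7*T + Cb*B = 18.02 + 18.157 = 36.177 m
Step 4 — S = 176.1 * 36.177 ≈ 6370.8 m^2 (5 s.f.)

6370.8 m^2


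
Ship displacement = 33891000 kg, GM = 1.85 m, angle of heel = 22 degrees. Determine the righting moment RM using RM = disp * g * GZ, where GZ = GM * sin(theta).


Formula: GZ = GM * sin(theta); RM = disp * g * GZ
Step 1 — GZ = 1.85 * sin(22°) = 1.85 * 0.374607 = 0.693023 m
Step 2 — RM = 33891000 * 9.81 * 0.693023 ≈ 230410000 N·m (5 s.f.)

230410000 N·m


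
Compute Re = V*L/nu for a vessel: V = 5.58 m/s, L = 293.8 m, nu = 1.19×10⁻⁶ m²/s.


Formula: Re = V * L / nu
Step 1 — V * L = 5.58 * 293.8 = 1639.404 m^2/s
Step 2 — Re = 1639.404 / 1.19e-6 = 1.38e+09

1.38e+09


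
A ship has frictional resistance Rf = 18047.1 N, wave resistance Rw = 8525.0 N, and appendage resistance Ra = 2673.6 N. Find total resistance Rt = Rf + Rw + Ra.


Formula: Rt = Rf + Rw + Ra
Substituting: Rt = 18047.1 + 8525.0 + 2673.6
Result: Rt = 29245.7 N

29245.7 N


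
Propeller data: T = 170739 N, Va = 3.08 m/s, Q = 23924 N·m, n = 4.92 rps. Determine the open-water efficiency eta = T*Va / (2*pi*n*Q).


Formula: eta = T * Va / (2 * pi * n * Q)
Step 1 — numerator = T * Va = 170739 * 3.08 = 525876.12
Step 2 — 2 * pi * n = 2 * pi * 4.92 = 30.913272
Step 3 — denominator = 30.913272 * 23924 = 739569.12
Step 4 — eta = 525876.12 / 739569.12 ≈ 0.71106 (5 s.f.)

0.71106


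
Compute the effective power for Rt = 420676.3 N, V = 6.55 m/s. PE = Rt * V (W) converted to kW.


Formula: PE = Rt * V / 1000 (kW)
Step 1 — PE (W) = 420676.3 * 6.55 = 2755429.765 W
Step 2 — PE (kW) = 2755429.765 / 1000 ≈ 2755.4 kW (5 s.f.)

2755.4 kW


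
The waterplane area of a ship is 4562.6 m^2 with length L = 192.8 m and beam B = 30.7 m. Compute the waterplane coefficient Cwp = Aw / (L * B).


Formula: Cwp = Aw / (L * B)
Step 1 — L * B = 192.8 * 30.7 = 5918.96 m^2
Step 2 — Cwp = 4562.6 / 5918.96 ≈ 0.77084 (5 s.f.)

0.77084


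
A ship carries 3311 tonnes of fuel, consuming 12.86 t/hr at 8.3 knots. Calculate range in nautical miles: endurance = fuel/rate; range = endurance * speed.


Formula: endurance = fuel / rate; range = endurance * speed
Step 1 — endurance = 3311 / 12.86 = 257.465 hours
Step 2 — range = 257.465 * 8.3 ≈ 2137.0 nautical miles (5 s.f.)

2137.0 NM


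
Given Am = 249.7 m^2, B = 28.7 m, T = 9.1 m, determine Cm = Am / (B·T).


Formula: Cm = Am / (B * T)
Step 1 — B * T = 28.7 * 9.1 = 261.17 m^2
Step 2 — Cm = 249.7 / 261.17 ≈ 0.95608 (5 s.f.)

0.95608


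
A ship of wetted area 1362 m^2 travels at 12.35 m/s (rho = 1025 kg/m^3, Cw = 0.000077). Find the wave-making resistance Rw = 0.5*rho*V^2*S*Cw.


Formula: Rw = 0.5 * rho * V^2 * S * Cw
Step 1 — V^2 = 12.35^2 = 152.5225
Step 2 — 0.5 * rho * V^2 = 0.5 * 1025 * 152.5225 = 78167.78125
Step 3 — Rw = 78167.78125 * 1362 * 0.000077 ≈ 8197.8 N (5 s.f.)

8197.8 N


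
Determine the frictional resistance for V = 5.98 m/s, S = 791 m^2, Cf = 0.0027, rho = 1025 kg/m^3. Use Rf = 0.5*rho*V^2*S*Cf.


Formula: Rf = 0.5 * rho * V^2 * S * Cf
Step 1 — V^2 = 5.98^2 = 35.7604
Step 2 — 0.5 * rho * V^2 = 0.5 * 1025 * 35.7604 = 18327.205
Step 3 — Rf = 18327.205 * 791 * 0.0027 ≈ 39141 N (5 s.f.)

39141 N


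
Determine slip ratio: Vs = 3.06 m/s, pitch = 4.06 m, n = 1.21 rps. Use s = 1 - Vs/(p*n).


Formula: s = 1 - Vs / (p * n)
Step 1 — p * n = 4.06 * 1.21 = 4.9126
Step 2 — Vs / (p*n) = 3.06 / 4.9126 = 0.622888 (6 d.p.)
Step 3 — s = 1 - 0.622888 = 0.377112

0.377112


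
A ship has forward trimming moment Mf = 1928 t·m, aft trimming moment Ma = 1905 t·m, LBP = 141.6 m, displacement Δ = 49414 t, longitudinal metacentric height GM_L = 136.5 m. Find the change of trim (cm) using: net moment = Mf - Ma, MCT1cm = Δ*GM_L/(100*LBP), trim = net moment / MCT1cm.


Formula: net trimming moment = Mf - Ma; MCT1cm = Δ*GM_L/(100*LBP); trim = net moment / MCT1cm
Step 1 — net trimming moment = 1928 - 1905 = 23 t·m
Step 2 — MCT1cm = 49414 * 136.5 / (100 * 141.6) = 476.3426 t·m/cm
Step 3 — trim = 23 / 476.3426 ≈ 0.048285 cm (5 s.f.)

0.048285 cm


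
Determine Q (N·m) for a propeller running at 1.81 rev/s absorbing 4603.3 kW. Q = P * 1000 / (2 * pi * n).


Formula: Q = P_W / (2 * pi * n)
Step 1 — P_W = 4603.3 kW * 1000 = 4603300.0 W
Step 2 — 2 * pi * n = 2 * pi * 1.81 = 11.372565
Step 3 — Q = 4603300.0 / 11.372565 ≈ 404770 N·m (5 s.f.)

404770 N·m


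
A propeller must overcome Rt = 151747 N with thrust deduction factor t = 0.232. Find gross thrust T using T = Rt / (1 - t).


Formula: T = Rt / (1 - t)
Step 1 — (1 - t) = 1 - 0.232 = 0.768
Step 2 — T = 151747 / 0.768 ≈ 197590 N (5 s.f.)

197590 N


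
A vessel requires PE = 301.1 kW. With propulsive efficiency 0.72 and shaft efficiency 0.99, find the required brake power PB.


Formula: PB = PE / (eta_D * eta_S)
Step 1 — combined efficiency = eta_D * eta_S = 0.72 * 0.99 = 0.7128
Step 2 — PB = 301.1 / 0.7128 ≈ 422.42 kW (5 s.f.)

422.42 kW


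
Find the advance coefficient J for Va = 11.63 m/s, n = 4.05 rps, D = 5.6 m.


Formula: J = Va / (n * D)
Step 1 — n * D = 4.05 * 5.6 = 22.68
Step 2 — J = 11.63 / 22.68 ≈ 0.51279 (5 s.f.)

0.51279


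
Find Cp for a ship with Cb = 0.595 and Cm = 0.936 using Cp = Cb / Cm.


Formula: Cp = Cb / Cm
Substituting: Cp = 0.595 / 0.936
Result: Cp ≈ 0.63568 (5 s.f.)

0.63568


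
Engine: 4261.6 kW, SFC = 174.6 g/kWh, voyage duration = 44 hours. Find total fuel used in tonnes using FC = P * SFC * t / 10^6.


Formula: FC (tonnes) = P * SFC * t / 1,000,000
Step 1 — P * SFC * t = 4261.6 * 174.6 * 44 = 32739315.84 g
Step 2 — FC (tonnes) = 32739315.84 / 1,000,000 ≈ 32.739 tonnes (5 s.f.)

32.739 tonnes


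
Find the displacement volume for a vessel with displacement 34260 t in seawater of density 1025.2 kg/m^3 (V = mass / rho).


Formula: V = mass / rho
Step 1 — convert tonnes to kg: 34260 t * 1000 = 34260000 kg
Step 2 — V = 34260000 / 1025.2 ≈ 33418 m^3 (5 s.f.)

33418 m^3


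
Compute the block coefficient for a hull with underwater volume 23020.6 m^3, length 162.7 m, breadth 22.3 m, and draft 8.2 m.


Formula: Cb = V / (L * B * T)
Step 1 — L * B * T = 162.7 * 22.3 * 8.2 = 29751.322 m^3
Step 2 — Cb = 23020.6 / 29751.322 ≈ 0.77377 (5 s.f.)

0.77377


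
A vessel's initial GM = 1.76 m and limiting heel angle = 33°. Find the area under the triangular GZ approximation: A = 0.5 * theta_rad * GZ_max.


Formula: GZ_max = GM * sin(theta); Area = 0.5 * theta_rad * GZ_max
Step 1 — GZ_max = 1.76 * sin(33°) = 1.76 * 0.544639 = 0.958565 m
Step 2 — theta_rad = 33 * pi/180 = 0.575959 rad
Step 3 — Area = 0.5 * 0.575959 * 0.958565 ≈ 0.27605 m·rad (5 s.f.)

0.27605 m·rad


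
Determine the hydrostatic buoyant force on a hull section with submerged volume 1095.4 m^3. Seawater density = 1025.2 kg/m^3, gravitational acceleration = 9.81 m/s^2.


Formula: Fb = rho * g * V
Substituting: Fb = 1025.2 * 9.81 * 1095.4
Intermediate: 1025.2 * 9.81 = 10057.212
Result: Fb = 10057.212 * 1095.4 ≈ 11017000 N (5 s.f.)

11017000 N


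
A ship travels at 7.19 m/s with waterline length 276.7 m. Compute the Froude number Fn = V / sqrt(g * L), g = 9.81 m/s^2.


Formula: Fn = V / sqrt(g * L)
Step 1 — g * L = 9.81 * 276.7 = 2714.427
Step 2 — sqrt(g * L) = sqrt(2714.427) = 52.100163
Step 3 — Fn = 7.19 / 52.100163 ≈ 0.13800 (5 s.f.)

0.13800


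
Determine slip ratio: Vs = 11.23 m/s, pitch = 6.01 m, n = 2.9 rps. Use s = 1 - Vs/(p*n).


Formula: s = 1 - Vs / (p * n)
Step 1 — p * n = 6.01 * 2.9 = 17.429
Step 2 — Vs / (p*n) = 11.23 / 17.429 = 0.644328 (6 d.p.)
Step 3 — s = 1 - 0.644328 = 0.355672

0.355672


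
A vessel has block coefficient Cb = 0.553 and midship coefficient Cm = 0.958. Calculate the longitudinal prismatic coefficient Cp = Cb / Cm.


Formula: Cp = Cb / Cm
Substituting: Cp = 0.553 / 0.958
Result: Cp ≈ 0.57724 (5 s.f.)

0.57724


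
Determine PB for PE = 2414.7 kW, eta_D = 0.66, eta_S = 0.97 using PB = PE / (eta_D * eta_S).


Formula: PB = PE / (eta_D * eta_S)
Step 1 — combined efficiency = eta_D * eta_S = 0.66 * 0.97 = 0.6402
Step 2 — PB = 2414.7 / 0.6402 ≈ 3771.8 kW (5 s.f.)

3771.8 kW


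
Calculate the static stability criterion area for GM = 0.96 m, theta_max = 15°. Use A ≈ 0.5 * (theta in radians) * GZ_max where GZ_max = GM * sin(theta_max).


Formula: GZ_max = GM * sin(theta); Area = 0.5 * theta_rad * GZ_max
Step 1 — GZ_max = 0.96 * sin(15°) = 0.96 * 0.258819 = 0.248466 m
Step 2 — theta_rad = 15 * pi/180 = 0.261799 rad
Step 3 — Area = 0.5 * 0.261799 * 0.248466 ≈ 0.032524 m·rad (5 s.f.)

0.032524 m·rad


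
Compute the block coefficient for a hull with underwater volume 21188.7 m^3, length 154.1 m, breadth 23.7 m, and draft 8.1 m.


Formula: Cb = V / (L * B * T)
Step 1 — L * B * T = 154.1 * 23.7 * 8.1 = 29582.577 m^3
Step 2 — Cb = 21188.7 / 29582.577 ≈ 0.71626 (5 s.f.)

0.71626


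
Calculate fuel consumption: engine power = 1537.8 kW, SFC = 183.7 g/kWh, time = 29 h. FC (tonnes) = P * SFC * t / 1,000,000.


Formula: FC (tonnes) = P * SFC * t / 1,000,000
Step 1 — P * SFC * t = 1537.8 * 183.7 * 29 = 8192321.94 g
Step 2 — FC (tonnes) = 8192321.94 / 1,000,000 ≈ 8.1923 tonnes (5 s.f.)

8.1923 tonnes


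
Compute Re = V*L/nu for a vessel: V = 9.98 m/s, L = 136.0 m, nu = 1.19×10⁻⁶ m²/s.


Formula: Re = V * L / nu
Step 1 — V * L = 9.98 * 136.0 = 1357.28 m^2/s
Step 2 — Re = 1357.28 / 1.19e-6 = 1.14e+09

1.14e+09


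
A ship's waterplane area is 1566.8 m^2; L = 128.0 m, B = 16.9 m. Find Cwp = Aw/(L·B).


Formula: Cwp = Aw / (L * B)
Step 1 — L * B = 128.0 * 16.9 = 2163.2 m^2
Step 2 — Cwp = 1566.8 / 2163.2 ≈ 0.72430 (5 s.f.)

0.72430


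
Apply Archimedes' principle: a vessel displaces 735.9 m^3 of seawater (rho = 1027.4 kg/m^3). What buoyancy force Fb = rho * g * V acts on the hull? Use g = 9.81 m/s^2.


Formula: Fb = rho * g * V
Substituting: Fb = 1027.4 * 9.81 * 735.9
Intermediate: 1027.4 * 9.81 = 10078.794
Result: Fb = 10078.794 * 735.9 ≈ 7417000 N (5 s.f.)

7417000 N


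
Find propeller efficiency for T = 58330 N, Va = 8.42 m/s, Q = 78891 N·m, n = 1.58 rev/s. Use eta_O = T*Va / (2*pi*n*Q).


Formula: eta = T * Va / (2 * pi * n * Q)
Step 1 — numerator = T * Va = 58330 * 8.42 = 491138.6
Step 2 — 2 * pi * n = 2 * pi * 1.58 = 9.927433
Step 3 — denominator = 9.927433 * 78891 = 783185.12
Step 4 — eta = 491138.6 / 783185.12 ≈ 0.62710 (5 s.f.)

0.62710


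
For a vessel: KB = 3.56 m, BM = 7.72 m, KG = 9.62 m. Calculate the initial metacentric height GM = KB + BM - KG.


Formula: GM = KB + BM - KG
Step 1 — KM = KB + BM = 3.56 + 7.72 = 11.28 m
Step 2 — GM = KM - KG = 11.28 - 9.62 = 1.66 m

1.66 m


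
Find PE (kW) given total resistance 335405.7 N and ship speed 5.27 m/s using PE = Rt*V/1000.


Formula: PE = Rt * V / 1000 (kW)
Step 1 — PE (W) = 335405.7 * 5.27 = 1767588.039 W
Step 2 — PE (kW) = 1767588.039 / 1000 ≈ 1767.6 kW (5 s.f.)

1767.6 kW


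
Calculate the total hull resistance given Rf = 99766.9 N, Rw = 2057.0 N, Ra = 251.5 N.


Formula: Rt = Rf + Rw + Ra
Substituting: Rt = 99766.9 + 2057.0 + 251.5
Result: Rt = 102075.4 N

102075.4 N


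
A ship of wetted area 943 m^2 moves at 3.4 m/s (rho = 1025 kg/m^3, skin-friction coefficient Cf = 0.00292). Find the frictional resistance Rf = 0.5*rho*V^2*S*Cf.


Formula: Rf = 0.5 * rho * V^2 * S * Cf
Step 1 — V^2 = 3.4^2 = 11.56
Step 2 — 0.5 * rho * V^2 = 0.5 * 1025 * 11.56 = 5924.5
Step 3 — Rf = 5924.5 * 943 * 0.00292 ≈ 16313 N (5 s.f.)

16313 N


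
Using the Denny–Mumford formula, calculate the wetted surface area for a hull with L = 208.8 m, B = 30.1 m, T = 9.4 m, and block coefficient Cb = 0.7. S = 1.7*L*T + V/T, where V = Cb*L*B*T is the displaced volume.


Formula: S = 1.7*L*T + V/T with V = Cb*L*B*T, i.e. S = L * (1.7*T + Cb*B)
Step 1 — 1.7*T = 1.7 * 9.4 = 15.98 m
Step 2 — Cb*B = 0.7 * 30.1 = 21.07 m
Step 3 — 1.7*T + Cb*B = 15.98 + 21.07 = 37.05 m
Step 4 — S = 208.8 * 37.05 ≈ 7736.0 m^2 (5 s.f.)

7736.0 m^2


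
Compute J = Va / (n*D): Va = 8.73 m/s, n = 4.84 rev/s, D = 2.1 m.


Formula: J = Va / (n * D)
Step 1 — n * D = 4.84 * 2.1 = 10.164
Step 2 — J = 8.73 / 10.164 ≈ 0.85891 (5 s.f.)

0.85891


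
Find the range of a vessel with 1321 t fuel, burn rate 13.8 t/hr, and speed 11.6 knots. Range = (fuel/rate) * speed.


Formula: endurance = fuel / rate; range = endurance * speed
Step 1 — endurance = 1321 / 13.8 = 95.7246 hours
Step 2 — range = 95.7246 * 11.6 ≈ 1110.4 nautical miles (5 s.f.)

1110.4 NM


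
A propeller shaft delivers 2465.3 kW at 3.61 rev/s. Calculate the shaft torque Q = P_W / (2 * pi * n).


Formula: Q = P_W / (2 * pi * n)
Step 1 — P_W = 2465.3 kW * 1000 = 2465300.0 W
Step 2 — 2 * pi * n = 2 * pi * 3.61 = 22.682299
Step 3 — Q = 2465300.0 / 22.682299 ≈ 108690 N·m (5 s.f.)

108690 N·m


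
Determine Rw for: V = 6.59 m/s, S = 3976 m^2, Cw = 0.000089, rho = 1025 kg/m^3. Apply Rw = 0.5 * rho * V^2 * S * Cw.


Formula: Rw = 0.5 * rho * V^2 * S * Cw
Step 1 — V^2 = 6.59^2 = 43.4281
Step 2 — 0.5 * rho * V^2 = 0.5 * 1025 * 43.4281 = 22256.90125
Step 3 — Rw = 22256.90125 * 3976 * 0.000089 ≈ 7875.9 N (5 s.f.)

7875.9 N


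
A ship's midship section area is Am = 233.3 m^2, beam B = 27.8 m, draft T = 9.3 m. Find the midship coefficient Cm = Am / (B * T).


Formula: Cm = Am / (B * T)
Step 1 — B * T = 27.8 * 9.3 = 258.54 m^2
Step 2 — Cm = 233.3 / 258.54 ≈ 0.90237 (5 s.f.)

0.90237


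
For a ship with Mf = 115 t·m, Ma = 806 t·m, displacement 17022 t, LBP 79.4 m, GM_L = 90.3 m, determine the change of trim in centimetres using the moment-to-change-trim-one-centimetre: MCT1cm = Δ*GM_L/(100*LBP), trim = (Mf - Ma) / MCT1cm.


Formula: net trimming moment = Mf - Ma; MCT1cm = Δ*GM_L/(100*LBP); trim = net moment / MCT1cm
Step 1 — net trimming moment = 115 - 806 = -691 t·m
Step 2 — MCT1cm = 17022 * 90.3 / (100 * 79.4) = 193.5877 t·m/cm
Step 3 — trim = -691 / 193.5877 ≈ -3.5694 cm (5 s.f.)

-3.5694 cm


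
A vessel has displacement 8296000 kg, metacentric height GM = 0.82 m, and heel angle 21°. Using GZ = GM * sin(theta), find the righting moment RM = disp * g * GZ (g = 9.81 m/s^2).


Formula: GZ = GM * sin(theta); RM = disp * g * GZ
Step 1 — GZ = 0.82 * sin(21°) = 0.82 * 0.358368 = 0.293862 m
Step 2 — RM = 8296000 * 9.81 * 0.293862 ≈ 23916000 N·m (5 s.f.)

23916000 N·m


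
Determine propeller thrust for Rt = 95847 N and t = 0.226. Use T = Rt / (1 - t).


Formula: T = Rt / (1 - t)
Step 1 — (1 - t) = 1 - 0.226 = 0.774
Step 2 — T = 95847 / 0.774 ≈ 123830 N (5 s.f.)

123830 N


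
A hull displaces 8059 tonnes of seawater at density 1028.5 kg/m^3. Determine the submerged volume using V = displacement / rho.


Formula: V = mass / rho
Step 1 — convert tonnes to kg: 8059 t * 1000 = 8059000 kg
Step 2 — V = 8059000 / 1028.5 ≈ 7835.7 m^3 (5 s.f.)

7835.7 m^3


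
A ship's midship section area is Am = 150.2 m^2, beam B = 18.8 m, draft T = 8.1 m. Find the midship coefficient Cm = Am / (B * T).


Formula: Cm = Am / (B * T)
Step 1 — B * T = 18.8 * 8.1 = 152.28 m^2
Step 2 — Cm = 150.2 / 152.28 ≈ 0.98634 (5 s.f.)

0.98634


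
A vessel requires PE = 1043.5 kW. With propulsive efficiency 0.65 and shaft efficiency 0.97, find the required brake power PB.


Formula: PB = PE / (eta_D * eta_S)
Step 1 — combined efficiency = eta_D * eta_S = 0.65 * 0.97 = 0.6305
Step 2 — PB = 1043.5 / 0.6305 ≈ 1655.0 kW (5 s.f.)

1655.0 kW


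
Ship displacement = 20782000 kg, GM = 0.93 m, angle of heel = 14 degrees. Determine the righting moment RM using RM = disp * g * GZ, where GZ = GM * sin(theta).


Formula: GZ = GM * sin(theta); RM = disp * g * GZ
Step 1 — GZ = 0.93 * sin(14°) = 0.93 * 0.241922 = 0.224987 m
Step 2 — RM = 20782000 * 9.81 * 0.224987 ≈ 45868000 N·m (5 s.f.)

45868000 N·m


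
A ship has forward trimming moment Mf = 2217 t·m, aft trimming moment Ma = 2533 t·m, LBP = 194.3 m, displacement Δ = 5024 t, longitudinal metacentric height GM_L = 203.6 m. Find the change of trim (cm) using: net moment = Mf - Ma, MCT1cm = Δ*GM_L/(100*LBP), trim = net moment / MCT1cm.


Formula: net trimming moment = Mf - Ma; MCT1cm = Δ*GM_L/(100*LBP); trim = net moment / MCT1cm
Step 1 — net trimming moment = 2217 - 2533 = -316 t·m
Step 2 — MCT1cm = 5024 * 203.6 / (100 * 194.3) = 52.6447 t·m/cm
Step 3 — trim = -316 / 52.6447 ≈ -6.0025 cm (5 s.f.)

-6.0025 cm


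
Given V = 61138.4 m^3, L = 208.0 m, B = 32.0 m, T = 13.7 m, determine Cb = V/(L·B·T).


Formula: Cb = V / (L * B * T)
Step 1 — L * B * T = 208.0 * 32.0 * 13.7 = 91187.2 m^3
Step 2 — Cb = 61138.4 / 91187.2 ≈ 0.67047 (5 s.f.)

0.67047


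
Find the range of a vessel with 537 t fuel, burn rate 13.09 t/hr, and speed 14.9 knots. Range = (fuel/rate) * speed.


Formula: endurance = fuel / rate; range = endurance * speed
Step 1 — endurance = 537 / 13.09 = 41.0237 hours
Step 2 — range = 41.0237 * 14.9 ≈ 611.25 nautical miles (5 s.f.)

611.25 NM


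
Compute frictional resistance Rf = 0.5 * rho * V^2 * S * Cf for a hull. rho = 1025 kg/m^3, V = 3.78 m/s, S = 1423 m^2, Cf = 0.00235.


Formula: Rf = 0.5 * rho * V^2 * S * Cf
Step 1 — V^2 = 3.78^2 = 14.2884
Step 2 — 0.5 * rho * V^2 = 0.5 * 1025 * 14.2884 = 7322.805
Step 3 — Rf = 7322.805 * 1423 * 0.00235 ≈ 24488 N (5 s.f.)

24488 N


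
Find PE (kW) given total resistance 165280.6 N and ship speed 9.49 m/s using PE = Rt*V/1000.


Formula: PE = Rt * V / 1000 (kW)
Step 1 — PE (W) = 165280.6 * 9.49 = 1568512.894 W
Step 2 — PE (kW) = 1568512.894 / 1000 ≈ 1568.5 kW (5 s.f.)

1568.5 kW


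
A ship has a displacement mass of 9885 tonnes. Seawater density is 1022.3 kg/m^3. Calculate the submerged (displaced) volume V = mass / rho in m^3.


Formula: V = mass / rho
Step 1 — convert tonnes to kg: 9885 t * 1000 = 9885000 kg
Step 2 — V = 9885000 / 1022.3 ≈ 9669.4 m^3 (5 s.f.)

9669.4 m^3


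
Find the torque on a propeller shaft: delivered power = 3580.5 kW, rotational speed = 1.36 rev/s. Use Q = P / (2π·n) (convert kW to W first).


Formula: Q = P_W / (2 * pi * n)
Step 1 — P_W = 3580.5 kW * 1000 = 3580500.0 W
Step 2 — 2 * pi * n = 2 * pi * 1.36 = 8.545132
Step 3 — Q = 3580500.0 / 8.545132 ≈ 419010 N·m (5 s.f.)

419010 N·m


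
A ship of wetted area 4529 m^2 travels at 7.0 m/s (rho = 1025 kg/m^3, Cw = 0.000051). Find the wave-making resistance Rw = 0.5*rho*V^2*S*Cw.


Formula: Rw = 0.5 * rho * V^2 * S * Cw
Step 1 — V^2 = 7.0^2 = 49.0
Step 2 — 0.5 * rho * V^2 = 0.5 * 1025 * 49.0 = 25112.5
Step 3 — Rw = 25112.5 * 4529 * 0.000051 ≈ 5800.5 N (5 s.f.)

5800.5 N


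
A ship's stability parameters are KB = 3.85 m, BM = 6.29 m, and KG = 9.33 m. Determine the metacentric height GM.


Formula: GM = KB + BM - KG
Step 1 — KM = KB + BM = 3.85 + 6.29 = 10.14 m
Step 2 — GM = KM - KG = 10.14 - 9.33 = 0.81 m

0.81 m


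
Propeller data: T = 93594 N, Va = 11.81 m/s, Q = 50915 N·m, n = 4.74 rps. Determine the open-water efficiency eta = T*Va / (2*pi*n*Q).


Formula: eta = T * Va / (2 * pi * n * Q)
Step 1 — numerator = T * Va = 93594 * 11.81 = 1105345.14
Step 2 — 2 * pi * n = 2 * pi * 4.74 = 29.782298
Step 3 — denominator = 29.782298 * 50915 = 1516365.7
Step 4 — eta = 1105345.14 / 1516365.7 ≈ 0.72894 (5 s.f.)

0.72894


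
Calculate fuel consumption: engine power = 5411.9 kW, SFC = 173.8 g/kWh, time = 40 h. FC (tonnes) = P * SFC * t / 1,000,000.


Formula: FC (tonnes) = P * SFC * t / 1,000,000
Step 1 — P * SFC * t = 5411.9 * 173.8 * 40 = 37623528.8 g
Step 2 — FC (tonnes) = 37623528.8 / 1,000,000 ≈ 37.624 tonnes (5 s.f.)

37.624 tonnes


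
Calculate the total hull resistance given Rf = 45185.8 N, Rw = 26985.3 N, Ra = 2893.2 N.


Formula: Rt = Rf + Rw + Ra
Substituting: Rt = 45185.8 + 26985.3 + 2893.2
Result: Rt = 75064.3 N

75064.3 N


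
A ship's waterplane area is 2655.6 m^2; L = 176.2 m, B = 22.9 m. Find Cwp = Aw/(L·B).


Formula: Cwp = Aw / (L * B)
Step 1 — L * B = 176.2 * 22.9 = 4034.98 m^2
Step 2 — Cwp = 2655.6 / 4034.98 ≈ 0.65814 (5 s.f.)

0.65814


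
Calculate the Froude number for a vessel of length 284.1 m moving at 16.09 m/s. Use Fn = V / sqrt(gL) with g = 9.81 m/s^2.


Formula: Fn = V / sqrt(g * L)
Step 1 — g * L = 9.81 * 284.1 = 2787.021
Step 2 — sqrt(g * L) = sqrt(2787.021) = 52.792244
Step 3 — Fn = 16.09 / 52.792244 ≈ 0.30478 (5 s.f.)

0.30478


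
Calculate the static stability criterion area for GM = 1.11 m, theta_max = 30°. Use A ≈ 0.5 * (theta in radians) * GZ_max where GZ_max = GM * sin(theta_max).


Formula: GZ_max = GM * sin(theta); Area = 0.5 * theta_rad * GZ_max
Step 1 — GZ_max = 1.11 * sin(30°) = 1.11 * 0.5 = 0.555 m
Step 2 — theta_rad = 30 * pi/180 = 0.523599 rad
Step 3 — Area = 0.5 * 0.523599 * 0.555 ≈ 0.14530 m·rad (5 s.f.)

0.14530 m·rad


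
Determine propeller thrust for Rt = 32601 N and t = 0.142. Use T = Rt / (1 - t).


Formula: T = Rt / (1 - t)
Step 1 — (1 - t) = 1 - 0.142 = 0.858
Step 2 — T = 32601 / 0.858 ≈ 37997 N (5 s.f.)

37997 N


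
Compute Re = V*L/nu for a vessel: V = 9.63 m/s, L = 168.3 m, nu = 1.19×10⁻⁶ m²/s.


Formula: Re = V * L / nu
Step 1 — V * L = 9.63 * 168.3 = 1620.729 m^2/s
Step 2 — Re = 1620.729 / 1.19e-6 = 1.36e+09

1.36e+09


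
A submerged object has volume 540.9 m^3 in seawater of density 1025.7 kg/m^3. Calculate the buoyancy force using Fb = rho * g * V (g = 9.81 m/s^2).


Formula: Fb = rho * g * V
Substituting: Fb = 1025.7 * 9.81 * 540.9
Intermediate: 1025.7 * 9.81 = 10062.117
Result: Fb = 10062.117 * 540.9 ≈ 5442600 N (5 s.f.)

5442600 N


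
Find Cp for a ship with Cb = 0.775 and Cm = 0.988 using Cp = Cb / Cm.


Formula: Cp = Cb / Cm
Substituting: Cp = 0.775 / 0.988
Result: Cp ≈ 0.78441 (5 s.f.)

0.78441


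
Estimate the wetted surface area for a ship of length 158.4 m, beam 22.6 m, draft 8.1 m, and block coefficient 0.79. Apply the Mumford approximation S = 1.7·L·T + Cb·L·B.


Formula: S = 1.7*L*T + V/T with V = Cb*L*B*T, i.e. S = L * (1.7*T + Cb*B)
Step 1 — 1.7*T = 1.7 * 8.1 = 13.77 m
Step 2 — Cb*B = 0.79 * 22.6 = 17.854 m
Step 3 — 1.7*T + Cb*B = 13.77 + 17.854 = 31.624 m
Step 4 — S = 158.4 * 31.624 ≈ 5009.2 m^2 (5 s.f.)

5009.2 m^2


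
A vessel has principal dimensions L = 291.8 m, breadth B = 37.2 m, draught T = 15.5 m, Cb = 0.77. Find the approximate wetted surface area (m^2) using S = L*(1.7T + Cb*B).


Formula: S = 1.7*L*T + V/T with V = Cb*L*B*T, i.e. S = L * (1.7*T + Cb*B)
Step 1 — 1.7*T = 1.7 * 15.5 = 26.35 m
Step 2 — Cb*B = 0.77 * 37.2 = 28.644 m
Step 3 — 1.7*T + Cb*B = 26.35 + 28.644 = 54.994 m
Step 4 — S = 291.8 * 54.994 ≈ 16047 m^2 (5 s.f.)

16047 m^2


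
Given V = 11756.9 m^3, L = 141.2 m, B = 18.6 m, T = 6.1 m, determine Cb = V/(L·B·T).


Formula: Cb = V / (L * B * T)
Step 1 — L * B * T = 141.2 * 18.6 * 6.1 = 16020.552 m^3
Step 2 — Cb = 11756.9 / 16020.552 ≈ 0.73386 (5 s.f.)

0.73386


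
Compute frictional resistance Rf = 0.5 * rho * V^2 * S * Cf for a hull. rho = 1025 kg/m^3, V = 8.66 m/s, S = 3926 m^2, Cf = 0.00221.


Formula: Rf = 0.5 * rho * V^2 * S * Cf
Step 1 — V^2 = 8.66^2 = 74.9956
Step 2 — 0.5 * rho * V^2 = 0.5 * 1025 * 74.9956 = 38435.245
Step 3 — Rf = 38435.245 * 3926 * 0.00221 ≈ 333480 N (5 s.f.)

333480 N


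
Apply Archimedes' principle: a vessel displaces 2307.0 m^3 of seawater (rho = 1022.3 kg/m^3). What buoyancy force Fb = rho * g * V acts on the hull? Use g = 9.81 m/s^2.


Formula: Fb = rho * g * V
Substituting: Fb = 1022.3 * 9.81 * 2307.0
Intermediate: 1022.3 * 9.81 = 10028.763
Result: Fb = 10028.763 * 2307.0 ≈ 23136000 N (5 s.f.)

23136000 N


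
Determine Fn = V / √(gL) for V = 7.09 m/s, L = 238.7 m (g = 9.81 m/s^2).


Formula: Fn = V / sqrt(g * L)
Step 1 — g * L = 9.81 * 238.7 = 2341.647
Step 2 — sqrt(g * L) = sqrt(2341.647) = 48.390567
Step 3 — Fn = 7.09 / 48.390567 ≈ 0.14652 (5 s.f.)

0.14652


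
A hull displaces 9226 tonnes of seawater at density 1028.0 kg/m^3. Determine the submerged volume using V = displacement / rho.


Formula: V = mass / rho
Step 1 — convert tonnes to kg: 9226 t * 1000 = 9226000 kg
Step 2 — V = 9226000 / 1028.0 ≈ 8974.7 m^3 (5 s.f.)

8974.7 m^3


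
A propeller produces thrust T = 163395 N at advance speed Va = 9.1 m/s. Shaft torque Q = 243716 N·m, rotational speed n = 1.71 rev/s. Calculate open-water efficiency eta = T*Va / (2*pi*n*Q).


Formula: eta = T * Va / (2 * pi * n * Q)
Step 1 — numerator = T * Va = 163395 * 9.1 = 1486894.5
Step 2 — 2 * pi * n = 2 * pi * 1.71 = 10.744247
Step 3 — denominator = 10.744247 * 243716 = 2618544.9
Step 4 — eta = 1486894.5 / 2618544.9 ≈ 0.56783 (5 s.f.)

0.56783


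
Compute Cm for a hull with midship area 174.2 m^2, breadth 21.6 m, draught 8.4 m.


Formula: Cm = Am / (B * T)
Step 1 — B * T = 21.6 * 8.4 = 181.44 m^2
Step 2 — Cm = 174.2 / 181.44 ≈ 0.96010 (5 s.f.)

0.96010


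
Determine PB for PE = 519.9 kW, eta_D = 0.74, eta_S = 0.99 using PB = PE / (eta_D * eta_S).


Formula: PB = PE / (eta_D * eta_S)
Step 1 — combined efficiency = eta_D * eta_S = 0.74 * 0.99 = 0.7326
Step 2 — PB = 519.9 / 0.7326 ≈ 709.66 kW (5 s.f.)

709.66 kW


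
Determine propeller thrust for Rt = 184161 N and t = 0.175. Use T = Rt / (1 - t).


Formula: T = Rt / (1 - t)
Step 1 — (1 - t) = 1 - 0.175 = 0.825
Step 2 — T = 184161 / 0.825 ≈ 223230 N (5 s.f.)

223230 N


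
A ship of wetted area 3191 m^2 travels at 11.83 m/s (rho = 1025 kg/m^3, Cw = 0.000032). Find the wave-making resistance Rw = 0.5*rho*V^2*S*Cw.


Formula: Rw = 0.5 * rho * V^2 * S * Cw
Step 1 — V^2 = 11.83^2 = 139.9489
Step 2 — 0.5 * rho * V^2 = 0.5 * 1025 * 139.9489 = 71723.81125
Step 3 — Rw = 71723.81125 * 3191 * 0.000032 ≈ 7323.9 N (5 s.f.)

7323.9 N


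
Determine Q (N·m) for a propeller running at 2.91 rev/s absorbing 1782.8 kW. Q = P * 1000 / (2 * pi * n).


Formula: Q = P_W / (2 * pi * n)
Step 1 — P_W = 1782.8 kW * 1000 = 1782800.0 W
Step 2 — 2 * pi * n = 2 * pi * 2.91 = 18.284069
Step 3 — Q = 1782800.0 / 18.284069 ≈ 97506 N·m (5 s.f.)

97506 N·m


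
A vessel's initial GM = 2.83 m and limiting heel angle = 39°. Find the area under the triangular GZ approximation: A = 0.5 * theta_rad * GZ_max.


Formula: GZ_max = GM * sin(theta); Area = 0.5 * theta_rad * GZ_max
Step 1 — GZ_max = 2.83 * sin(39°) = 2.83 * 0.62932 = 1.780976 m
Step 2 — theta_rad = 39 * pi/180 = 0.680678 rad
Step 3 — Area = 0.5 * 0.680678 * 1.780976 ≈ 0.60614 m·rad (5 s.f.)

0.60614 m·rad


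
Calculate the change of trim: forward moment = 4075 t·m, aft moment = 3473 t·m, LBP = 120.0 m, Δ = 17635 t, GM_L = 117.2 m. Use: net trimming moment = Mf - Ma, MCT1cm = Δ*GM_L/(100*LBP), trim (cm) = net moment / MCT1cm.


Formula: net trimming moment = Mf - Ma; MCT1cm = Δ*GM_L/(100*LBP); trim = net moment / MCT1cm
Step 1 — net trimming moment = 4075 - 3473 = 602 t·m
Step 2 — MCT1cm = 17635 * 117.2 / (100 * 120.0) = 172.2352 t·m/cm
Step 3 — trim = 602 / 172.2352 ≈ 3.4952 cm (5 s.f.)

3.4952 cm


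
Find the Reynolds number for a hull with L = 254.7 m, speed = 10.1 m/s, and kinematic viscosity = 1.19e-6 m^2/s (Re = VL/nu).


Formula: Re = V * L / nu
Step 1 — V * L = 10.1 * 254.7 = 2572.47 m^2/s
Step 2 — Re = 2572.47 / 1.19e-6 = 2.16e+09

2.16e+09


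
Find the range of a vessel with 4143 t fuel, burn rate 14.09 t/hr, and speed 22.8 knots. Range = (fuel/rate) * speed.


Formula: endurance = fuel / rate; range = endurance * speed
Step 1 — endurance = 4143 / 14.09 = 294.0383 hours
Step 2 — range = 294.0383 * 22.8 ≈ 6704.1 nautical miles (5 s.f.)

6704.1 NM


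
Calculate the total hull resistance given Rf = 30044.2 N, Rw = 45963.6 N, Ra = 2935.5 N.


Formula: Rt = Rf + Rw + Ra
Substituting: Rt = 30044.2 + 45963.6 + 2935.5
Result: Rt = 78943.3 N

78943.3 N


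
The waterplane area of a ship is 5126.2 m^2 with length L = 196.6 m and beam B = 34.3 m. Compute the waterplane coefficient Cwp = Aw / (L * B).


Formula: Cwp = Aw / (L * B)
Step 1 — L * B = 196.6 * 34.3 = 6743.38 m^2
Step 2 — Cwp = 5126.2 / 6743.38 ≈ 0.76018 (5 s.f.)

0.76018


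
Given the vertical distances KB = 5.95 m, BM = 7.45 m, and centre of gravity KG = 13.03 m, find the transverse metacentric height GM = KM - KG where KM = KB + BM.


Formula: GM = KB + BM - KG
Step 1 — KM = KB + BM = 5.95 + 7.45 = 13.4 m
Step 2 — GM = KM - KG = 13.4 - 13.03 = 0.37 m

0.37 m


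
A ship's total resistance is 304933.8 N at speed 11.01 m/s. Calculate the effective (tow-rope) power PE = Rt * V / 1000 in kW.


Formula: PE = Rt * V / 1000 (kW)
Step 1 — PE (W) = 304933.8 * 11.01 = 3357321.138 W
Step 2 — PE (kW) = 3357321.138 / 1000 ≈ 3357.3 kW (5 s.f.)

3357.3 kW


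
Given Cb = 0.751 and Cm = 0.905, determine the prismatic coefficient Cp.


Formula: Cp = Cb / Cm
Substituting: Cp = 0.751 / 0.905
Result: Cp ≈ 0.82983 (5 s.f.)

0.82983


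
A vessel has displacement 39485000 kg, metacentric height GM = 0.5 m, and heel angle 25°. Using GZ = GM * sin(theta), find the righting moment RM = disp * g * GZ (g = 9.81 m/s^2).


Formula: GZ = GM * sin(theta); RM = disp * g * GZ
Step 1 — GZ = 0.5 * sin(25°) = 0.5 * 0.422618 = 0.211309 m
Step 2 — RM = 39485000 * 9.81 * 0.211309 ≈ 81850000 N·m (5 s.f.)

81850000 N·m


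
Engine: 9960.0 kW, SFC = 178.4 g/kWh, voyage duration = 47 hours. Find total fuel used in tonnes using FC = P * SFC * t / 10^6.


Formula: FC (tonnes) = P * SFC * t / 1,000,000
Step 1 — P * SFC * t = 9960.0 * 178.4 * 47 = 83512608.0 g
Step 2 — FC (tonnes) = 83512608.0 / 1,000,000 ≈ 83.513 tonnes (5 s.f.)

83.513 tonnes


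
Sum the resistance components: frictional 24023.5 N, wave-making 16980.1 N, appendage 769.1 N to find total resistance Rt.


Formula: Rt = Rf + Rw + Ra
Substituting: Rt = 24023.5 + 16980.1 + 769.1
Result: Rt = 41772.7 N

41772.7 N


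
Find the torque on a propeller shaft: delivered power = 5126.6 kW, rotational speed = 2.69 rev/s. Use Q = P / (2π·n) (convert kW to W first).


Formula: Q = P_W / (2 * pi * n)
Step 1 — P_W = 5126.6 kW * 1000 = 5126600.0 W
Step 2 — 2 * pi * n = 2 * pi * 2.69 = 16.901768
Step 3 — Q = 5126600.0 / 16.901768 ≈ 303320 N·m (5 s.f.)

303320 N·m


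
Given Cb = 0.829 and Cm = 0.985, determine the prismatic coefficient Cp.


Formula: Cp = Cb / Cm
Substituting: Cp = 0.829 / 0.985
Result: Cp ≈ 0.84162 (5 s.f.)

0.84162


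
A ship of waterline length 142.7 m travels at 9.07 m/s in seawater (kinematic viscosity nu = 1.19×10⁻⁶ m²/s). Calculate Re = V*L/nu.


Formula: Re = V * L / nu
Step 1 — V * L = 9.07 * 142.7 = 1294.289 m^2/s
Step 2 — Re = 1294.289 / 1.19e-6 = 1.09e+09

1.09e+09


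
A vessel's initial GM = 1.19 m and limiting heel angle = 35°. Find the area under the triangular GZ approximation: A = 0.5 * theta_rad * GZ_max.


Formula: GZ_max = GM * sin(theta); Area = 0.5 * theta_rad * GZ_max
Step 1 — GZ_max = 1.19 * sin(35°) = 1.19 * 0.573576 = 0.682555 m
Step 2 — theta_rad = 35 * pi/180 = 0.610865 rad
Step 3 — Area = 0.5 * 0.610865 * 0.682555 ≈ 0.20847 m·rad (5 s.f.)

0.20847 m·rad


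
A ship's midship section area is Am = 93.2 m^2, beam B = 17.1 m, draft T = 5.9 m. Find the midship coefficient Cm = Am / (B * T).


Formula: Cm = Am / (B * T)
Step 1 — B * T = 17.1 * 5.9 = 100.89 m^2
Step 2 — Cm = 93.2 / 100.89 ≈ 0.92378 (5 s.f.)

0.92378


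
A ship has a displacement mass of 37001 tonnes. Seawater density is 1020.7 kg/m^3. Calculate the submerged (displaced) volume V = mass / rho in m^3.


Formula: V = mass / rho
Step 1 — convert tonnes to kg: 37001 t * 1000 = 37001000 kg
Step 2 — V = 37001000 / 1020.7 ≈ 36251 m^3 (5 s.f.)

36251 m^3


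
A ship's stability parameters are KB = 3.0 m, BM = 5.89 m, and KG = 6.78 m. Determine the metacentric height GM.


Formula: GM = KB + BM - KG
Step 1 — KM = KB + BM = 3.0 + 5.89 = 8.89 m
Step 2 — GM = KM - KG = 8.89 - 6.78 = 2.11 m

2.11 m


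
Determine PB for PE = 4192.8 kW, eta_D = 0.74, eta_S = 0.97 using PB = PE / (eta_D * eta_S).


Formula: PB = PE / (eta_D * eta_S)
Step 1 — combined efficiency = eta_D * eta_S = 0.74 * 0.97 = 0.7178
Step 2 — PB = 4192.8 / 0.7178 ≈ 5841.2 kW (5 s.f.)

5841.2 kW


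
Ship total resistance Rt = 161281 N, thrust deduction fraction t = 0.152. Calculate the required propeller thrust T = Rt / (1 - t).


Formula: T = Rt / (1 - t)
Step 1 — (1 - t) = 1 - 0.152 = 0.848
Step 2 — T = 161281 / 0.848 ≈ 190190 N (5 s.f.)

190190 N


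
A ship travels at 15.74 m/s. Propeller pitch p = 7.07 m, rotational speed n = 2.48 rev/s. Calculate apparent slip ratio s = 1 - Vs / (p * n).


Formula: s = 1 - Vs / (p * n)
Step 1 — p * n = 7.07 * 2.48 = 17.5336
Step 2 — Vs / (p*n) = 15.74 / 17.5336 = 0.897705 (6 d.p.)
Step 3 — s = 1 - 0.897705 = 0.102295

0.102295


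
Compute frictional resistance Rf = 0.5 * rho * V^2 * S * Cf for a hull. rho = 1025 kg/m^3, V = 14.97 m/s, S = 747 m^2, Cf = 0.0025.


Formula: Rf = 0.5 * rho * V^2 * S * Cf
Step 1 — V^2 = 14.97^2 = 224.1009
Step 2 — 0.5 * rho * V^2 = 0.5 * 1025 * 224.1009 = 114851.71125
Step 3 — Rf = 114851.71125 * 747 * 0.0025 ≈ 214490 N (5 s.f.)

214490 N


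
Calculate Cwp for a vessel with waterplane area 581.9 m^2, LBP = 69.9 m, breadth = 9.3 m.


Formula: Cwp = Aw / (L * B)
Step 1 — L * B = 69.9 * 9.3 = 650.07 m^2
Step 2 — Cwp = 581.9 / 650.07 ≈ 0.89513 (5 s.f.)

0.89513


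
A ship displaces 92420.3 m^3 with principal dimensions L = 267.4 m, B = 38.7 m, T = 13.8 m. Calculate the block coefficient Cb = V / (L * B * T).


Formula: Cb = V / (L * B * T)
Step 1 — L * B * T = 267.4 * 38.7 * 13.8 = 142807.644 m^3
Step 2 — Cb = 92420.3 / 142807.644 ≈ 0.64717 (5 s.f.)

0.64717


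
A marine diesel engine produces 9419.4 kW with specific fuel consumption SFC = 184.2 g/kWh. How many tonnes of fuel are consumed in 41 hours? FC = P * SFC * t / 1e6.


Formula: FC (tonnes) = P * SFC * t / 1,000,000
Step 1 — P * SFC * t = 9419.4 * 184.2 * 41 = 71137192.68 g
Step 2 — FC (tonnes) = 71137192.68 / 1,000,000 ≈ 71.137 tonnes (5 s.f.)

71.137 tonnes
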